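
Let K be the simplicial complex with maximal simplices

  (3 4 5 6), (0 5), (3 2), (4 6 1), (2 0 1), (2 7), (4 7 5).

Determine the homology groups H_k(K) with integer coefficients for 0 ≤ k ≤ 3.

Fix the vertex order 0 < 1 < 2 < 3 < 4 < 5 < 6 < 7 and write every simplex with vertices in increasing order. Then dim K = 3 and the simplices of K are:

  0-simplices (8): [0], [1], [2], [3], [4], [5], [6], [7]
  1-simplices (16): [0,1], [0,2], [0,5], [1,2], [1,4], [1,6], [2,3], [2,7], [3,4], [3,5], [3,6], [4,5], [4,6], [4,7], [5,6], [5,7]
  2-simplices (7): [0,1,2], [1,4,6], [3,4,5], [3,4,6], [3,5,6], [4,5,6], [4,5,7]
  3-simplices (1): [3,4,5,6]

Hence C_0 ≅ Z^8, C_1 ≅ Z^16, C_2 ≅ Z^7, C_3 ≅ Z^1.

Boundary ∂_1: C_1 → C_0 sends each edge [p,q] (with p < q) to q − p.
As a 8×16 matrix over Z this has rank 7, with invariant factors (1,1,1,1,1,1,1).

Boundary ∂_2: C_2 → C_1 maps a triangle to the signed sum of its edges. For instance
  ∂[0,1,2] = [1,2] − [0,2] + [0,1],
  ∂[1,4,6] = [4,6] − [1,6] + [1,4].
As a 16×7 matrix over Z this has rank 6, with invariant factors (1,1,1,1,1,1).

The boundary map ∂_3: C_3 → C_2 sends each 3-simplex σ to the alternating sum Σ_i (−1)^i (σ with its i-th vertex removed). For instance
  ∂[3,4,5,6] = [4,5,6] − [3,5,6] + [3,4,6] − [3,4,5].
As a 7×1 matrix over Z this has rank 1, with invariant factors (1).

Now H_k = ker ∂_k / im ∂_{k+1}, so:

  H_0: rank C_0 − rank ∂_1 = 8 − 7 = 1, and the invariant factors of ∂_1 are all 1, so H_0 ≅ Z.
  H_1: rank ker ∂_1 − rank ∂_2 = (16 − 7) − 6 = 3, and the invariant factors of ∂_2 are all 1, so H_1 ≅ Z^3.
  H_2: rank ker ∂_2 − rank ∂_3 = (7 − 6) − 1 = 0, and the invariant factors of ∂_3 are all 1, so H_2 ≅ 0.
  H_3: rank ker ∂_3 − rank ∂_4 = (1 − 1) − 0 = 0, and there is no ∂_4, so H_3 ≅ 0.

H_0 ≅ Z,  H_1 ≅ Z^3,  H_2 = 0,  H_3 = 0.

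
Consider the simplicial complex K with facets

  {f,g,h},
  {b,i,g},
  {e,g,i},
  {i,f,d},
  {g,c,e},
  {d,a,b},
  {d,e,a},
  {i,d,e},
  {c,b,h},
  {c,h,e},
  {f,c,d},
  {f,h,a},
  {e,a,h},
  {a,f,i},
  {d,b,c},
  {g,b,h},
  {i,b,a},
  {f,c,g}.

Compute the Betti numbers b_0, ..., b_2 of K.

Take the total order a < b < c < d < e < f < g < h < i on the vertex set. Then K (dimension 2) consists of the simplices:

  0-simplices (9): a, b, c, d, e, f, g, h, i
  1-simplices (27): ab, ad, ae, af, ah, ai, bc, bd, bg, bh, bi, cd, ce, cf, cg, ch, de, df, di, eg, eh, ei, fg, fh, fi, gh, gi
  2-simplices (18): abd, abi, ade, aeh, afh, afi, bcd, bch, bgh, bgi, cdf, ceg, ceh, cfg, dei, dfi, egi, fgh

giving chain groups C_0 ≅ Z^9, C_1 ≅ Z^27, C_2 ≅ Z^18.

The boundary map ∂_1: C_1 → C_0 maps an edge to its endpoints' difference, ∂[p,q] = q − p.
This gives a 9×27 integer matrix of rank 8; reducing to Smith normal form yields diagonal entries (1,1,1,1,1,1,1,1).

∂_2: C_2 → C_1 acts by ∂[p,q,r] = [q,r] − [p,r] + [p,q]. For instance
  ∂aeh = eh − ah + ae,
  ∂afi = fi − ai + af.
The resulting 27×18 matrix has rank 18, and its Smith normal form has invariant factors (1,1,1,1,1,1,1,1,1,1,1,1,1,1,1,1,1,2).

Computing H_k = (kernel of ∂_k) / (image of ∂_{k+1}):

  H_0: rank C_0 − rank ∂_1 = 9 − 8 = 1, and the invariant factors of ∂_1 are all 1, so H_0 ≅ Z.
  H_1: rank ker ∂_1 − rank ∂_2 = (27 − 8) − 18 = 1, and ∂_2 has invariant factor 2 > 1, so H_1 ≅ Z ⊕ Z/2Z.
  H_2: rank ker ∂_2 − rank ∂_3 = (18 − 18) − 0 = 0, and there is no ∂_3, so H_2 ≅ 0.

As a check, the Euler characteristic is 9 − 27 + 18 = 0, which agrees with 1 − 1 + 0 = 0.
(K is a triangulation of the Klein bottle.)

Hence the Betti numbers are b_0 = 1, b_1 = 1, b_2 = 0.

b_0 = 1, b_1 = 1, b_2 = 0.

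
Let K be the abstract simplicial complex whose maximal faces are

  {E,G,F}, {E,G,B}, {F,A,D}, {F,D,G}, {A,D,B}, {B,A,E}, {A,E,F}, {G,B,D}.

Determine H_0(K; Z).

H_0 ≅ Z.

Order the vertices as A < B < D < E < F < G. Listing each simplex with vertices in this order, K has dimension 2 with simplices:

  0-simplices (6): A, B, D, E, F, G
  1-simplices (12): AB, AD, AE, AF, BD, BE, BG, DF, DG, EF, EG, FG
  2-simplices (8): ABD, ABE, ADF, AEF, BDG, BEG, DFG, EFG

giving chain groups C_0 ≅ Z^6, C_1 ≅ Z^12, C_2 ≅ Z^8.

∂_1: C_1 → C_0 maps an edge to its endpoints' difference, ∂[p,q] = q − p.
The resulting 6×12 matrix has rank 5, and its Smith normal form has invariant factors (1,1,1,1,1).

∂_2: C_2 → C_1 acts by ∂[p,q,r] = [q,r] − [p,r] + [p,q]. For instance
  ∂DFG = FG − DG + DF,
  ∂BDG = DG − BG + BD.
The resulting 12×8 matrix has rank 7, and its Smith normal form has invariant factors (1,1,1,1,1,1,1).

Now H_k = ker ∂_k / im ∂_{k+1}, so:

  H_0: rank C_0 − rank ∂_1 = 6 − 5 = 1, and the invariant factors of ∂_1 are all 1, so H_0 ≅ Z.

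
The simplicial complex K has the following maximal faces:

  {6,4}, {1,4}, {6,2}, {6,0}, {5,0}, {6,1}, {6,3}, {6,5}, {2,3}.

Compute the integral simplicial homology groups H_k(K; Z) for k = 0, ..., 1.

H_0 = Z,  H_1 = Z^3.

Order the vertices as 0 < 1 < 2 < 3 < 4 < 5 < 6. Listing each simplex with vertices in this order, K has dimension 1 with simplices:

  0-simplices (7): [0], [1], [2], [3], [4], [5], [6]
  1-simplices (9): [0,5], [0,6], [1,4], [1,6], [2,3], [2,6], [3,6], [4,6], [5,6]

giving chain groups C_0 ≅ Z^7, C_1 ≅ Z^9.

The boundary map ∂_1: C_1 → C_0 is given by ∂[p,q] = [q] − [p]. For instance
  ∂[0,6] = [6] − [0].
The resulting 7×9 matrix has rank 6, and its Smith normal form has invariant factors (1,1,1,1,1,1).

Reading off H_k = ker ∂_k / im ∂_{k+1}:

  H_0: rank C_0 − rank ∂_1 = 7 − 6 = 1, and the invariant factors of ∂_1 are all 1, so H_0 ≅ Z.
  H_1: rank ker ∂_1 − rank ∂_2 = (9 − 6) − 0 = 3, and there is no ∂_2, so H_1 ≅ Z^3.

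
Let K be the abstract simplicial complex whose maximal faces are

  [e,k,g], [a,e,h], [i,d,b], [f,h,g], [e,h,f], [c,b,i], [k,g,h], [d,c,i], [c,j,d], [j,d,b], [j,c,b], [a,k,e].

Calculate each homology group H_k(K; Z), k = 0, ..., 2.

Take the total order a < b < c < d < e < f < g < h < i < j < k on the vertex set. Then K (dimension 2) consists of the simplices:

  0-simplices (11): a, b, c, d, e, f, g, h, i, j, k
  1-simplices (21): ae, ah, ak, bc, bd, bi, bj, cd, ci, cj, di, dj, ef, eg, eh, ek, fg, fh, gh, gk, hk
  2-simplices (12): aeh, aek, bci, bcj, bdi, bdj, cdi, cdj, efh, egk, fgh, ghk

Hence C_0 ≅ Z^11, C_1 ≅ Z^21, C_2 ≅ Z^12.

The boundary map ∂_1: C_1 → C_0 maps an edge to its endpoints' difference, ∂[p,q] = q − p. For instance
  ∂eh = h − e.
The resulting 11×21 matrix has rank 9, and its Smith normal form has invariant factors (1,1,1,1,1,1,1,1,1).

Boundary ∂_2: C_2 → C_1 acts by ∂[p,q,r] = [q,r] − [p,r] + [p,q]. For instance
  ∂bcj = cj − bj + bc,
  ∂cdj = dj − cj + cd.
The 21×12 boundary matrix has rank 11 and Smith normal form diag(1,1,1,1,1,1,1,1,1,1,1).

Reading off H_k = ker ∂_k / im ∂_{k+1}:

  H_0: rank C_0 − rank ∂_1 = 11 − 9 = 2, and the invariant factors of ∂_1 are all 1, so H_0 ≅ Z^2.
  H_1: rank ker ∂_1 − rank ∂_2 = (21 − 9) − 11 = 1, and the invariant factors of ∂_2 are all 1, so H_1 ≅ Z.
  H_2: rank ker ∂_2 − rank ∂_3 = (12 − 11) − 0 = 1, and there is no ∂_3, so H_2 ≅ Z.

H_0 ≅ Z^2,  H_1 ≅ Z,  H_2 ≅ Z.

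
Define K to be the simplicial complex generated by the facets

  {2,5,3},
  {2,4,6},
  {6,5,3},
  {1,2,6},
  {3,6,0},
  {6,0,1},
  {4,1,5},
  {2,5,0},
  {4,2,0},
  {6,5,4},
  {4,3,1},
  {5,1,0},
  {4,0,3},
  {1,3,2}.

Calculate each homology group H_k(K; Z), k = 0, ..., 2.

H_0 = Z,  H_1 = Z^2,  H_2 = Z.

K has 7 vertices, 21 edges, 14 triangles.
rank ∂_0 = 0, rank ∂_1 = 6 ⇒ b_0 = 7 − 0 − 6 = 1; all invariant factors of ∂_1 are 1 so no torsion. So H_0 ≅ Z.
rank ∂_1 = 6, rank ∂_2 = 13 ⇒ b_1 = 21 − 6 − 13 = 2; all invariant factors of ∂_2 are 1 so no torsion. So H_1 ≅ Z^2.
rank ∂_2 = 13, rank ∂_3 = 0 ⇒ b_2 = 14 − 13 − 0 = 1. So H_2 ≅ Z.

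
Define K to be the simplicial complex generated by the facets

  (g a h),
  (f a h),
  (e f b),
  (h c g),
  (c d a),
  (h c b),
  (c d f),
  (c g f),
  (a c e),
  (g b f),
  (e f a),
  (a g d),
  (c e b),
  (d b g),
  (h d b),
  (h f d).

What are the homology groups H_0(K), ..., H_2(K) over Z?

H_0 = Z,  H_1 = Z^2,  H_2 = Z.

K has 8 vertices, 24 edges, 16 triangles.
rank ∂_0 = 0, rank ∂_1 = 7 ⇒ b_0 = 8 − 0 − 7 = 1; all invariant factors of ∂_1 are 1 so no torsion. So H_0 ≅ Z.
rank ∂_1 = 7, rank ∂_2 = 15 ⇒ b_1 = 24 − 7 − 15 = 2; all invariant factors of ∂_2 are 1 so no torsion. So H_1 ≅ Z^2.
rank ∂_2 = 15, rank ∂_3 = 0 ⇒ b_2 = 16 − 15 − 0 = 1. So H_2 ≅ Z.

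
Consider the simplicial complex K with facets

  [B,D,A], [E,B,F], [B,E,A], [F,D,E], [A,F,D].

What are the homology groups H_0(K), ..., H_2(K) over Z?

We work with the vertex ordering A < B < D < E < F. The simplices of K, each written with vertices in increasing order, are:

  0-simplices (5): A, B, D, E, F
  1-simplices (10): AB, AD, AE, AF, BD, BE, BF, DE, DF, EF
  2-simplices (5): ABD, ABE, ADF, BEF, DEF

so the chain groups are C_0 ≅ Z^5, C_1 ≅ Z^10, C_2 ≅ Z^5.

Boundary ∂_1: C_1 → C_0 maps an edge to its endpoints' difference, ∂[p,q] = q − p. For instance
  ∂DE = E − D.
The 5×10 boundary matrix has rank 4 and Smith normal form diag(1,1,1,1).

Boundary ∂_2: C_2 → C_1 sends each 2-simplex [p,q,r] to [q,r] − [p,r] + [p,q]. For instance
  ∂DEF = EF − DF + DE,
  ∂ABD = BD − AD + AB.
This gives a 10×5 integer matrix of rank 5; reducing to Smith normal form yields diagonal entries (1,1,1,1,1).

From H_k ≅ ker(∂_k) / im(∂_{k+1}) we obtain:

  H_0: rank C_0 − rank ∂_1 = 5 − 4 = 1, and the invariant factors of ∂_1 are all 1, so H_0 ≅ Z.
  H_1: rank ker ∂_1 − rank ∂_2 = (10 − 4) − 5 = 1, and the invariant factors of ∂_2 are all 1, so H_1 ≅ Z.
  H_2: rank ker ∂_2 − rank ∂_3 = (5 − 5) − 0 = 0, and there is no ∂_3, so H_2 ≅ 0.

As a check, the Euler characteristic is 5 − 10 + 5 = 0, which agrees with 1 − 1 + 0 = 0.

H_0 = Z,  H_1 = Z,  H_2 = 0.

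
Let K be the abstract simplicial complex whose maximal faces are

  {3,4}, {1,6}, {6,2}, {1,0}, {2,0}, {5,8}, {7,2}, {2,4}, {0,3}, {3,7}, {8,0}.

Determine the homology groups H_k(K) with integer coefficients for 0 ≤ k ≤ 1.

We work with the vertex ordering 0 < 1 < 2 < 3 < 4 < 5 < 6 < 7 < 8. The simplices of K, each written with vertices in increasing order, are:

  0-simplices (9): [0], [1], [2], [3], [4], [5], [6], [7], [8]
  1-simplices (11): [0,1], [0,2], [0,3], [0,8], [1,6], [2,4], [2,6], [2,7], [3,4], [3,7], [5,8]

so the chain groups are C_0 ≅ Z^9, C_1 ≅ Z^11.

∂_1: C_1 → C_0 is given by ∂[p,q] = [q] − [p]. For instance
  ∂[1,6] = [6] − [1].
The resulting 9×11 matrix has rank 8, and its Smith normal form has invariant factors (1,1,1,1,1,1,1,1).

From H_k ≅ ker(∂_k) / im(∂_{k+1}) we obtain:

  H_0: rank C_0 − rank ∂_1 = 9 − 8 = 1, and the invariant factors of ∂_1 are all 1, so H_0 ≅ Z.
  H_1: rank ker ∂_1 − rank ∂_2 = (11 − 8) − 0 = 3, and there is no ∂_2, so H_1 ≅ Z^3.

As a check, the Euler characteristic is 9 − 11 = -2, which agrees with 1 − 3 = -2.

H_0 = Z,  H_1 = Z^3.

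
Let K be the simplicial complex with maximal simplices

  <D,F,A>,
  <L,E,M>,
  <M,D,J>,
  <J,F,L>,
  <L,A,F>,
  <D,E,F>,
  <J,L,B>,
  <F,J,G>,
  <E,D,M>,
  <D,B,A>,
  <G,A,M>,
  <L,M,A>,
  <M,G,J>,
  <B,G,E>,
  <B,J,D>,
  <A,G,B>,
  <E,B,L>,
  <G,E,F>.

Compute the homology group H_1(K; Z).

H_1 = Z^2.

We work with the vertex ordering A < B < D < E < F < G < J < L < M. The simplices of K, each written with vertices in increasing order, are:

  0-simplices (9): A, B, D, E, F, G, J, L, M
  1-simplices (27): AB, AD, AF, AG, AL, AM, BD, BE, BG, BJ, BL, DE, DF, DJ, DM, EF, EG, EL, EM, FG, FJ, FL, GJ, GM, JL, JM, LM
  2-simplices (18): ABD, ABG, ADF, AFL, AGM, ALM, BDJ, BEG, BEL, BJL, DEF, DEM, DJM, EFG, ELM, FGJ, FJL, GJM

so the chain groups are C_0 ≅ Z^9, C_1 ≅ Z^27, C_2 ≅ Z^18.

The boundary map ∂_1: C_1 → C_0 sends each edge [p,q] (with p < q) to q − p.
The 9×27 boundary matrix has rank 8 and Smith normal form diag(1,1,1,1,1,1,1,1).

Boundary ∂_2: C_2 → C_1 acts by ∂[p,q,r] = [q,r] − [p,r] + [p,q]. For instance
  ∂FGJ = GJ − FJ + FG,
  ∂AGM = GM − AM + AG.
The 27×18 boundary matrix has rank 17 and Smith normal form diag(1,1,1,1,1,1,1,1,1,1,1,1,1,1,1,1,1).

Computing H_k = (kernel of ∂_k) / (image of ∂_{k+1}):

  H_1: rank ker ∂_1 − rank ∂_2 = (27 − 8) − 17 = 2, and the invariant factors of ∂_2 are all 1, so H_1 = Z^2.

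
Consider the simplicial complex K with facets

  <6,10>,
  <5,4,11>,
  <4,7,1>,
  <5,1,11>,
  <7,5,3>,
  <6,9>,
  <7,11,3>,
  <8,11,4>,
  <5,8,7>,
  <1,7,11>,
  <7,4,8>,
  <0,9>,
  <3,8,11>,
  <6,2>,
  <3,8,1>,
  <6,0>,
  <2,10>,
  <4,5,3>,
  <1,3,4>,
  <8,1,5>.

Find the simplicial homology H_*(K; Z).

K has 12 vertices, 27 edges, 14 triangles.
rank ∂_0 = 0, rank ∂_1 = 10 ⇒ b_0 = 12 − 0 − 10 = 2; all invariant factors of ∂_1 are 1 so no torsion. So H_0 ≅ Z^2.
rank ∂_1 = 10, rank ∂_2 = 13 ⇒ b_1 = 27 − 10 − 13 = 4; all invariant factors of ∂_2 are 1 so no torsion. So H_1 ≅ Z^4.
rank ∂_2 = 13, rank ∂_3 = 0 ⇒ b_2 = 14 − 13 − 0 = 1. So H_2 ≅ Z.

H_0 ≅ Z^2,  H_1 ≅ Z^4,  H_2 ≅ Z.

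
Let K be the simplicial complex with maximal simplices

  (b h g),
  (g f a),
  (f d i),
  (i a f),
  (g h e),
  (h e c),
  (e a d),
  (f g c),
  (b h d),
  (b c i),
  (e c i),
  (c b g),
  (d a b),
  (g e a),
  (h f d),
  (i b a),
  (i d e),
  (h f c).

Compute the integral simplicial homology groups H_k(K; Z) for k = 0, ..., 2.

We work with the vertex ordering a < b < c < d < e < f < g < h < i. The simplices of K, each written with vertices in increasing order, are:

  0-simplices (9): a, b, c, d, e, f, g, h, i
  1-simplices (27): ab, ad, ae, af, ag, ai, bc, bd, bg, bh, bi, ce, cf, cg, ch, ci, de, df, dh, di, eg, eh, ei, fg, fh, fi, gh
  2-simplices (18): abd, abi, ade, aeg, afg, afi, bcg, bci, bdh, bgh, ceh, cei, cfg, cfh, dei, dfh, dfi, egh

giving chain groups C_0 ≅ Z^9, C_1 ≅ Z^27, C_2 ≅ Z^18.

∂_1: C_1 → C_0 sends each edge [p,q] (with p < q) to q − p. For instance
  ∂bh = h − b.
The 9×27 boundary matrix has rank 8 and Smith normal form diag(1,1,1,1,1,1,1,1).

The boundary map ∂_2: C_2 → C_1 acts by ∂[p,q,r] = [q,r] − [p,r] + [p,q]. For instance
  ∂dfi = fi − di + df,
  ∂bgh = gh − bh + bg.
As a 27×18 matrix over Z this has rank 18, with invariant factors (1,1,1,1,1,1,1,1,1,1,1,1,1,1,1,1,1,2).

Computing H_k = (kernel of ∂_k) / (image of ∂_{k+1}):

  H_0: rank C_0 − rank ∂_1 = 9 − 8 = 1, and the invariant factors of ∂_1 are all 1, so H_0 = Z.
  H_1: rank ker ∂_1 − rank ∂_2 = (27 − 8) − 18 = 1, and ∂_2 has invariant factor 2 > 1, so H_1 = Z ⊕ Z/2Z.
  H_2: rank ker ∂_2 − rank ∂_3 = (18 − 18) − 0 = 0, and there is no ∂_3, so H_2 = 0.

(K is a triangulation of the Klein bottle.)

H_0 = Z,  H_1 = Z ⊕ Z/2Z,  H_2 = 0.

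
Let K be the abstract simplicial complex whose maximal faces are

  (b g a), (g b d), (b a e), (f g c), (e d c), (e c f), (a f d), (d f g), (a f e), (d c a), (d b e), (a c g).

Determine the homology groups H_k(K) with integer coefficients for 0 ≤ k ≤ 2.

H_0 = Z,  H_1 = Z_2,  H_2 = 0.

We work with the vertex ordering a < b < c < d < e < f < g. The simplices of K, each written with vertices in increasing order, are:

  0-simplices (7): a, b, c, d, e, f, g
  1-simplices (18): ab, ac, ad, ae, af, ag, bd, be, bg, cd, ce, cf, cg, de, df, dg, ef, fg
  2-simplices (12): abe, abg, acd, acg, adf, aef, bde, bdg, cde, cef, cfg, dfg

Hence C_0 ≅ Z^7, C_1 ≅ Z^18, C_2 ≅ Z^12.

The boundary map ∂_1: C_1 → C_0 is given by ∂[p,q] = [q] − [p].
The resulting 7×18 matrix has rank 6, and its Smith normal form has invariant factors (1,1,1,1,1,1).

Boundary ∂_2: C_2 → C_1 sends each 2-simplex [p,q,r] to [q,r] − [p,r] + [p,q]. For instance
  ∂acd = cd − ad + ac,
  ∂aef = ef − af + ae.
This gives a 18×12 integer matrix of rank 12; reducing to Smith normal form yields diagonal entries (1,1,1,1,1,1,1,1,1,1,1,2).

Computing H_k = (kernel of ∂_k) / (image of ∂_{k+1}):

  H_0: rank C_0 − rank ∂_1 = 7 − 6 = 1, and the invariant factors of ∂_1 are all 1, so H_0 = Z.
  H_1: rank ker ∂_1 − rank ∂_2 = (18 − 6) − 12 = 0, and ∂_2 has invariant factor 2 > 1, so H_1 = Z_2.
  H_2: rank ker ∂_2 − rank ∂_3 = (12 − 12) − 0 = 0, and there is no ∂_3, so H_2 = 0.

As a check, the Euler characteristic is 7 − 18 + 12 = 1, which agrees with 1 − 0 + 0 = 1.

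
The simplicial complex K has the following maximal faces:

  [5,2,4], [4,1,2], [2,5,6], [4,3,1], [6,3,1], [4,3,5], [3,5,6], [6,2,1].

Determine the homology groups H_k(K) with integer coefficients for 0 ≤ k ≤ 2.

H_0 ≅ Z,  H_1 = 0,  H_2 ≅ Z.

K has 6 vertices, 12 edges, 8 triangles.
rank ∂_0 = 0, rank ∂_1 = 5 ⇒ b_0 = 6 − 0 − 5 = 1; all invariant factors of ∂_1 are 1 so no torsion. So H_0 = Z.
rank ∂_1 = 5, rank ∂_2 = 7 ⇒ b_1 = 12 − 5 − 7 = 0; all invariant factors of ∂_2 are 1 so no torsion. So H_1 = 0.
rank ∂_2 = 7, rank ∂_3 = 0 ⇒ b_2 = 8 − 7 − 0 = 1. So H_2 = Z.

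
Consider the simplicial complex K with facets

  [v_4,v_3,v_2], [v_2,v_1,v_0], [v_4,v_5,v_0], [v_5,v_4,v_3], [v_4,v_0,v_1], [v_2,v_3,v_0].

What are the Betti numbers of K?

We work with the vertex ordering v_0 < v_1 < v_2 < v_3 < v_4 < v_5. The simplices of K, each written with vertices in increasing order, are:

  0-simplices (6): [v_0], [v_1], [v_2], [v_3], [v_4], [v_5]
  1-simplices (12): [v_0,v_1], [v_0,v_2], [v_0,v_3], [v_0,v_4], [v_0,v_5], [v_1,v_2], [v_1,v_4], [v_2,v_3], [v_2,v_4], [v_3,v_4], [v_3,v_5], [v_4,v_5]
  2-simplices (6): [v_0,v_1,v_2], [v_0,v_1,v_4], [v_0,v_2,v_3], [v_0,v_4,v_5], [v_2,v_3,v_4], [v_3,v_4,v_5]

Hence C_0 ≅ Z^6, C_1 ≅ Z^12, C_2 ≅ Z^6.

Boundary ∂_1: C_1 → C_0 is given by ∂[p,q] = [q] − [p]. For instance
  ∂[v_1,v_4] = [v_4] − [v_1].
As a 6×12 matrix over Z this has rank 5, with invariant factors (1,1,1,1,1).

∂_2: C_2 → C_1 sends each 2-simplex [p,q,r] to [q,r] − [p,r] + [p,q]. For instance
  ∂[v_3,v_4,v_5] = [v_4,v_5] − [v_3,v_5] + [v_3,v_4],
  ∂[v_2,v_3,v_4] = [v_3,v_4] − [v_2,v_4] + [v_2,v_3].
The resulting 12×6 matrix has rank 6, and its Smith normal form has invariant factors (1,1,1,1,1,1).

Now H_k = ker ∂_k / im ∂_{k+1}, so:

  H_0: rank C_0 − rank ∂_1 = 6 − 5 = 1, and the invariant factors of ∂_1 are all 1, so H_0 ≅ Z.
  H_1: rank ker ∂_1 − rank ∂_2 = (12 − 5) − 6 = 1, and the invariant factors of ∂_2 are all 1, so H_1 ≅ Z.
  H_2: rank ker ∂_2 − rank ∂_3 = (6 − 6) − 0 = 0, and there is no ∂_3, so H_2 ≅ 0.

As a check, the Euler characteristic is 6 − 12 + 6 = 0, which agrees with 1 − 1 + 0 = 0.

Hence the Betti numbers are b_0 = 1, b_1 = 1, b_2 = 0.

b_0 = 1, b_1 = 1, b_2 = 0.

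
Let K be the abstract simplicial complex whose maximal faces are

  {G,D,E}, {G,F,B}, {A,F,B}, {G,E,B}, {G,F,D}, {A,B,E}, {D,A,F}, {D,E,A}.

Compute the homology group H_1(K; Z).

H_1 ≅ 0.

We work with the vertex ordering A < B < D < E < F < G. The simplices of K, each written with vertices in increasing order, are:

  0-simplices (6): A, B, D, E, F, G
  1-simplices (12): AB, AD, AE, AF, BE, BF, BG, DE, DF, DG, EG, FG
  2-simplices (8): ABE, ABF, ADE, ADF, BEG, BFG, DEG, DFG

so the chain groups are C_0 ≅ Z^6, C_1 ≅ Z^12, C_2 ≅ Z^8.

Boundary ∂_1: C_1 → C_0 is given by ∂[p,q] = [q] − [p].
As a 6×12 matrix over Z this has rank 5, with invariant factors (1,1,1,1,1).

The boundary map ∂_2: C_2 → C_1 sends each 2-simplex [p,q,r] to [q,r] − [p,r] + [p,q]. For instance
  ∂BFG = FG − BG + BF,
  ∂BEG = EG − BG + BE.
This gives a 12×8 integer matrix of rank 7; reducing to Smith normal form yields diagonal entries (1,1,1,1,1,1,1).

Reading off H_k = ker ∂_k / im ∂_{k+1}:

  H_1: rank ker ∂_1 − rank ∂_2 = (12 − 5) − 7 = 0, and the invariant factors of ∂_2 are all 1, so H_1 ≅ 0.

(K is a triangulation of the 2-sphere S^2.)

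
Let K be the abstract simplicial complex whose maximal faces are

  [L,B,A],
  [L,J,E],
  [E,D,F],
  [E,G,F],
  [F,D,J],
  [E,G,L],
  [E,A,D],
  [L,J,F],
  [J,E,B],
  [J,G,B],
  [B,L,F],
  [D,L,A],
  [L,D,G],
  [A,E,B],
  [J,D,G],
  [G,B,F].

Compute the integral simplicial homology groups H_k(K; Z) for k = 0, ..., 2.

Order the vertices as A < B < D < E < F < G < J < L. Listing each simplex with vertices in this order, K has dimension 2 with simplices:

  0-simplices (8): A, B, D, E, F, G, J, L
  1-simplices (24): AB, AD, AE, AL, BE, BF, BG, BJ, BL, DE, DF, DG, DJ, DL, EF, EG, EJ, EL, FG, FJ, FL, GJ, GL, JL
  2-simplices (16): ABE, ABL, ADE, ADL, BEJ, BFG, BFL, BGJ, DEF, DFJ, DGJ, DGL, EFG, EGL, EJL, FJL

so the chain groups are C_0 ≅ Z^8, C_1 ≅ Z^24, C_2 ≅ Z^16.

∂_1: C_1 → C_0 sends each edge [p,q] (with p < q) to q − p. For instance
  ∂EG = G − E.
As a 8×24 matrix over Z this has rank 7, with invariant factors (1,1,1,1,1,1,1).

The boundary map ∂_2: C_2 → C_1 acts by ∂[p,q,r] = [q,r] − [p,r] + [p,q]. For instance
  ∂BFG = FG − BG + BF,
  ∂DGL = GL − DL + DG.
As a 24×16 matrix over Z this has rank 15, with invariant factors (1,1,1,1,1,1,1,1,1,1,1,1,1,1,1).

Computing H_k = (kernel of ∂_k) / (image of ∂_{k+1}):

  H_0: rank C_0 − rank ∂_1 = 8 − 7 = 1, and the invariant factors of ∂_1 are all 1, so H_0 = Z.
  H_1: rank ker ∂_1 − rank ∂_2 = (24 − 7) − 15 = 2, and the invariant factors of ∂_2 are all 1, so H_1 = Z^2.
  H_2: rank ker ∂_2 − rank ∂_3 = (16 − 15) − 0 = 1, and there is no ∂_3, so H_2 = Z.

(K is a triangulation of the torus T^2.)

H_0 = Z,  H_1 = Z^2,  H_2 = Z.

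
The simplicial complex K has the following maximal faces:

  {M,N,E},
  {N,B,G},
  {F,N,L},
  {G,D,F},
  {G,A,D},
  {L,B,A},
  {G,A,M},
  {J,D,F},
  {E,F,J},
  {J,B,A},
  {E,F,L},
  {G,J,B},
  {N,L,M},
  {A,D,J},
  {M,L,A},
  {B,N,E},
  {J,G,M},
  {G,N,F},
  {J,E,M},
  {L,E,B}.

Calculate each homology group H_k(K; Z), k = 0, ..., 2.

H_0 = Z,  H_1 = Z ⊕ Z/2,  H_2 = 0.

Fix the vertex order A < B < D < E < F < G < J < L < M < N and write every simplex with vertices in increasing order. Then dim K = 2 and the simplices of K are:

  0-simplices (10): A, B, D, E, F, G, J, L, M, N
  1-simplices (30): AB, AD, AG, AJ, AL, AM, BE, BG, BJ, BL, BN, DF, DG, DJ, EF, EJ, EL, EM, EN, FG, FJ, FL, FN, GJ, GM, GN, JM, LM, LN, MN
  2-simplices (20): ABJ, ABL, ADG, ADJ, AGM, ALM, BEL, BEN, BGJ, BGN, DFG, DFJ, EFJ, EFL, EJM, EMN, FGN, FLN, GJM, LMN

Hence C_0 ≅ Z^10, C_1 ≅ Z^30, C_2 ≅ Z^20.

The boundary map ∂_1: C_1 → C_0 is given by ∂[p,q] = [q] − [p]. For instance
  ∂AG = G − A.
The resulting 10×30 matrix has rank 9, and its Smith normal form has invariant factors (1,1,1,1,1,1,1,1,1).

Boundary ∂_2: C_2 → C_1 sends each 2-simplex [p,q,r] to [q,r] − [p,r] + [p,q]. For instance
  ∂ABL = BL − AL + AB,
  ∂LMN = MN − LN + LM.
The resulting 30×20 matrix has rank 20, and its Smith normal form has invariant factors (1,1,1,1,1,1,1,1,1,1,1,1,1,1,1,1,1,1,1,2).

From H_k ≅ ker(∂_k) / im(∂_{k+1}) we obtain:

  H_0: rank C_0 − rank ∂_1 = 10 − 9 = 1, and the invariant factors of ∂_1 are all 1, so H_0 = Z.
  H_1: rank ker ∂_1 − rank ∂_2 = (30 − 9) − 20 = 1, and ∂_2 has invariant factor 2 > 1, so H_1 = Z ⊕ Z/2.
  H_2: rank ker ∂_2 − rank ∂_3 = (20 − 20) − 0 = 0, and there is no ∂_3, so H_2 = 0.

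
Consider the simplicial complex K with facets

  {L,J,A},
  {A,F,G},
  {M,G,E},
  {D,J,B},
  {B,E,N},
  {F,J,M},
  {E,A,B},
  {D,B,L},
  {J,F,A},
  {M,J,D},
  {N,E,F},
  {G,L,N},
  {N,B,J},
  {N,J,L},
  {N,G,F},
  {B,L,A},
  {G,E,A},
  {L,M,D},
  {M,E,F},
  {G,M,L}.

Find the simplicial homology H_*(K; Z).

We work with the vertex ordering A < B < D < E < F < G < J < L < M < N. The simplices of K, each written with vertices in increasing order, are:

  0-simplices (10): A, B, D, E, F, G, J, L, M, N
  1-simplices (30): AB, AE, AF, AG, AJ, AL, BD, BE, BJ, BL, BN, DJ, DL, DM, EF, EG, EM, EN, FG, FJ, FM, FN, GL, GM, GN, JL, JM, JN, LM, LN
  2-simplices (20): ABE, ABL, AEG, AFG, AFJ, AJL, BDJ, BDL, BEN, BJN, DJM, DLM, EFM, EFN, EGM, FGN, FJM, GLM, GLN, JLN

so the chain groups are C_0 ≅ Z^10, C_1 ≅ Z^30, C_2 ≅ Z^20.

The boundary map ∂_1: C_1 → C_0 is given by ∂[p,q] = [q] − [p].
As a 10×30 matrix over Z this has rank 9, with invariant factors (1,1,1,1,1,1,1,1,1).

∂_2: C_2 → C_1 maps a triangle to the signed sum of its edges. For instance
  ∂JLN = LN − JN + JL,
  ∂ABL = BL − AL + AB.
The resulting 30×20 matrix has rank 20, and its Smith normal form has invariant factors (1,1,1,1,1,1,1,1,1,1,1,1,1,1,1,1,1,1,1,2).

Reading off H_k = ker ∂_k / im ∂_{k+1}:

  H_0: rank C_0 − rank ∂_1 = 10 − 9 = 1, and the invariant factors of ∂_1 are all 1, so H_0 = Z.
  H_1: rank ker ∂_1 − rank ∂_2 = (30 − 9) − 20 = 1, and ∂_2 has invariant factor 2 > 1, so H_1 = Z ⊕ Z/2.
  H_2: rank ker ∂_2 − rank ∂_3 = (20 − 20) − 0 = 0, and there is no ∂_3, so H_2 = 0.

H_0 = Z,  H_1 = Z ⊕ Z/2,  H_2 = 0.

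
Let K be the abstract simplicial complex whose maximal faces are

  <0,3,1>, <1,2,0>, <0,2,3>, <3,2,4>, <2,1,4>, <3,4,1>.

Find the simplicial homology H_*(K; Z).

H_0 = Z,  H_1 = 0,  H_2 = Z.

We work with the vertex ordering 0 < 1 < 2 < 3 < 4. The simplices of K, each written with vertices in increasing order, are:

  0-simplices (5): [0], [1], [2], [3], [4]
  1-simplices (9): [0,1], [0,2], [0,3], [1,2], [1,3], [1,4], [2,3], [2,4], [3,4]
  2-simplices (6): [0,1,2], [0,1,3], [0,2,3], [1,2,4], [1,3,4], [2,3,4]

Hence C_0 ≅ Z^5, C_1 ≅ Z^9, C_2 ≅ Z^6.

Boundary ∂_1: C_1 → C_0 sends each edge [p,q] (with p < q) to q − p. For instance
  ∂[2,4] = [4] − [2].
As a 5×9 matrix over Z this has rank 4, with invariant factors (1,1,1,1).

Boundary ∂_2: C_2 → C_1 acts by ∂[p,q,r] = [q,r] − [p,r] + [p,q]. For instance
  ∂[0,1,3] = [1,3] − [0,3] + [0,1],
  ∂[0,2,3] = [2,3] − [0,3] + [0,2].
As a 9×6 matrix over Z this has rank 5, with invariant factors (1,1,1,1,1).

Computing H_k = (kernel of ∂_k) / (image of ∂_{k+1}):

  H_0: rank C_0 − rank ∂_1 = 5 − 4 = 1, and the invariant factors of ∂_1 are all 1, so H_0 ≅ Z.
  H_1: rank ker ∂_1 − rank ∂_2 = (9 − 4) − 5 = 0, and the invariant factors of ∂_2 are all 1, so H_1 ≅ 0.
  H_2: rank ker ∂_2 − rank ∂_3 = (6 − 5) − 0 = 1, and there is no ∂_3, so H_2 ≅ Z.

As a check, the Euler characteristic is 5 − 9 + 6 = 2, which agrees with 1 − 0 + 1 = 2.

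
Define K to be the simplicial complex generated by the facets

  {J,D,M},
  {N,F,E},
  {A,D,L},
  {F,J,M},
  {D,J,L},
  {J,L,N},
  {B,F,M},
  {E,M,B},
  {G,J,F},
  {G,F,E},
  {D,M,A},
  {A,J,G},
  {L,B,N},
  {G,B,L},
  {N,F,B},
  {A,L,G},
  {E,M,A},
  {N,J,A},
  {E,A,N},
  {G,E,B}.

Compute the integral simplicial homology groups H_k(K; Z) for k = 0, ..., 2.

H_0 = Z,  H_1 = Z × Z/2,  H_2 = 0.

Order the vertices as A < B < D < E < F < G < J < L < M < N. Listing each simplex with vertices in this order, K has dimension 2 with simplices:

  0-simplices (10): A, B, D, E, F, G, J, L, M, N
  1-simplices (30): AD, AE, AG, AJ, AL, AM, AN, BE, BF, BG, BL, BM, BN, DJ, DL, DM, EF, EG, EM, EN, FG, FJ, FM, FN, GJ, GL, JL, JM, JN, LN
  2-simplices (20): ADL, ADM, AEM, AEN, AGJ, AGL, AJN, BEG, BEM, BFM, BFN, BGL, BLN, DJL, DJM, EFG, EFN, FGJ, FJM, JLN

Hence C_0 ≅ Z^10, C_1 ≅ Z^30, C_2 ≅ Z^20.

∂_1: C_1 → C_0 is given by ∂[p,q] = [q] − [p]. For instance
  ∂JL = L − J.
The 10×30 boundary matrix has rank 9 and Smith normal form diag(1,1,1,1,1,1,1,1,1).

The boundary map ∂_2: C_2 → C_1 acts by ∂[p,q,r] = [q,r] − [p,r] + [p,q]. For instance
  ∂BEM = EM − BM + BE,
  ∂BFN = FN − BN + BF.
The 30×20 boundary matrix has rank 20 and Smith normal form diag(1,1,1,1,1,1,1,1,1,1,1,1,1,1,1,1,1,1,1,2).

From H_k ≅ ker(∂_k) / im(∂_{k+1}) we obtain:

  H_0: rank C_0 − rank ∂_1 = 10 − 9 = 1, and the invariant factors of ∂_1 are all 1, so H_0 = Z.
  H_1: rank ker ∂_1 − rank ∂_2 = (30 − 9) − 20 = 1, and ∂_2 has invariant factor 2 > 1, so H_1 = Z × Z/2.
  H_2: rank ker ∂_2 − rank ∂_3 = (20 − 20) − 0 = 0, and there is no ∂_3, so H_2 = 0.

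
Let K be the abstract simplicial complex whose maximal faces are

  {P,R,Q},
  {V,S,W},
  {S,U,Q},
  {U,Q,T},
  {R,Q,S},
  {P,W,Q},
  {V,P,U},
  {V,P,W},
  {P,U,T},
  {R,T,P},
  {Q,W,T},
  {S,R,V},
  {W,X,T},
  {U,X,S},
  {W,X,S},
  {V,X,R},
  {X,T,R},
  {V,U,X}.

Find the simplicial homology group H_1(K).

K has 9 vertices, 27 edges, 18 triangles.
rank ∂_1 = 8, rank ∂_2 = 18 ⇒ b_1 = 27 − 8 − 18 = 1; ∂_2 has invariant factor(s) [2] giving torsion. So H_1 = Z ⊕ Z_2.

H_1 ≅ Z ⊕ Z_2.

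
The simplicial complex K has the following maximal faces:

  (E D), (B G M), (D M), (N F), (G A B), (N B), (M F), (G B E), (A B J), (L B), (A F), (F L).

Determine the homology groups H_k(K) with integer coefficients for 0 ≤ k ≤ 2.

We work with the vertex ordering A < B < D < E < F < G < J < L < M < N. The simplices of K, each written with vertices in increasing order, are:

  0-simplices (10): A, B, D, E, F, G, J, L, M, N
  1-simplices (17): AB, AF, AG, AJ, BE, BG, BJ, BL, BM, BN, DE, DM, EG, FL, FM, FN, GM
  2-simplices (4): ABG, ABJ, BEG, BGM

so the chain groups are C_0 ≅ Z^10, C_1 ≅ Z^17, C_2 ≅ Z^4.

Boundary ∂_1: C_1 → C_0 maps an edge to its endpoints' difference, ∂[p,q] = q − p.
As a 10×17 matrix over Z this has rank 9, with invariant factors (1,1,1,1,1,1,1,1,1).

∂_2: C_2 → C_1 acts by ∂[p,q,r] = [q,r] − [p,r] + [p,q]. For instance
  ∂BEG = EG − BG + BE,
  ∂ABJ = BJ − AJ + AB.
As a 17×4 matrix over Z this has rank 4, with invariant factors (1,1,1,1).

Computing H_k = (kernel of ∂_k) / (image of ∂_{k+1}):

  H_0: rank C_0 − rank ∂_1 = 10 − 9 = 1, and the invariant factors of ∂_1 are all 1, so H_0 = Z.
  H_1: rank ker ∂_1 − rank ∂_2 = (17 − 9) − 4 = 4, and the invariant factors of ∂_2 are all 1, so H_1 = Z^4.
  H_2: rank ker ∂_2 − rank ∂_3 = (4 − 4) − 0 = 0, and there is no ∂_3, so H_2 = 0.

As a check, the Euler characteristic is 10 − 17 + 4 = -3, which agrees with 1 − 4 + 0 = -3.

H_0 = Z,  H_1 = Z^4,  H_2 = 0.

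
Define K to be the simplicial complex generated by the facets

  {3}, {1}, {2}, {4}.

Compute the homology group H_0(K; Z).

Fix the vertex order 1 < 2 < 3 < 4 and write every simplex with vertices in increasing order. Then dim K = 0 and the simplices of K are:

  0-simplices (4): [1], [2], [3], [4]

Hence C_0 ≅ Z^4.

Now H_k = ker ∂_k / im ∂_{k+1}, so:

  H_0: rank C_0 − rank ∂_1 = 4 − 0 = 4, and there is no ∂_1, so H_0 ≅ Z^4.

(K is a triangulation of a set of 4 points.)

H_0 = Z^4.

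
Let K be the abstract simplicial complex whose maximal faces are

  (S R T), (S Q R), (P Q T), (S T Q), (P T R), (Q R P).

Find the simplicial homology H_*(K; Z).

H_0 ≅ Z,  H_1 = 0,  H_2 ≅ Z.

Take the total order P < Q < R < S < T on the vertex set. Then K (dimension 2) consists of the simplices:

  0-simplices (5): P, Q, R, S, T
  1-simplices (9): PQ, PR, PT, QR, QS, QT, RS, RT, ST
  2-simplices (6): PQR, PQT, PRT, QRS, QST, RST

Hence C_0 ≅ Z^5, C_1 ≅ Z^9, C_2 ≅ Z^6.

Boundary ∂_1: C_1 → C_0 sends each edge [p,q] (with p < q) to q − p.
The resulting 5×9 matrix has rank 4, and its Smith normal form has invariant factors (1,1,1,1).

The boundary map ∂_2: C_2 → C_1 maps a triangle to the signed sum of its edges. For instance
  ∂PRT = RT − PT + PR,
  ∂RST = ST − RT + RS.
The 9×6 boundary matrix has rank 5 and Smith normal form diag(1,1,1,1,1).

Reading off H_k = ker ∂_k / im ∂_{k+1}:

  H_0: rank C_0 − rank ∂_1 = 5 − 4 = 1, and the invariant factors of ∂_1 are all 1, so H_0 ≅ Z.
  H_1: rank ker ∂_1 − rank ∂_2 = (9 − 4) − 5 = 0, and the invariant factors of ∂_2 are all 1, so H_1 ≅ 0.
  H_2: rank ker ∂_2 − rank ∂_3 = (6 − 5) − 0 = 1, and there is no ∂_3, so H_2 ≅ Z.

As a check, the Euler characteristic is 5 − 9 + 6 = 2, which agrees with 1 − 0 + 1 = 2.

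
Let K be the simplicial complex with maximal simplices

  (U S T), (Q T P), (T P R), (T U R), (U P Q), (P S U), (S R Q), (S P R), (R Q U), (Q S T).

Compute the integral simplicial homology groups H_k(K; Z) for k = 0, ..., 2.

Fix the vertex order P < Q < R < S < T < U and write every simplex with vertices in increasing order. Then dim K = 2 and the simplices of K are:

  0-simplices (6): P, Q, R, S, T, U
  1-simplices (15): PQ, PR, PS, PT, PU, QR, QS, QT, QU, RS, RT, RU, ST, SU, TU
  2-simplices (10): PQT, PQU, PRS, PRT, PSU, QRS, QRU, QST, RTU, STU

Hence C_0 ≅ Z^6, C_1 ≅ Z^15, C_2 ≅ Z^10.

∂_1: C_1 → C_0 maps an edge to its endpoints' difference, ∂[p,q] = q − p. For instance
  ∂PQ = Q − P.
As a 6×15 matrix over Z this has rank 5, with invariant factors (1,1,1,1,1).

∂_2: C_2 → C_1 sends each 2-simplex [p,q,r] to [q,r] − [p,r] + [p,q]. For instance
  ∂QRU = RU − QU + QR,
  ∂PRT = RT − PT + PR.
The resulting 15×10 matrix has rank 10, and its Smith normal form has invariant factors (1,1,1,1,1,1,1,1,1,2).

Reading off H_k = ker ∂_k / im ∂_{k+1}:

  H_0: rank C_0 − rank ∂_1 = 6 − 5 = 1, and the invariant factors of ∂_1 are all 1, so H_0 ≅ Z.
  H_1: rank ker ∂_1 − rank ∂_2 = (15 − 5) − 10 = 0, and ∂_2 has invariant factor 2 > 1, so H_1 ≅ Z/2Z.
  H_2: rank ker ∂_2 − rank ∂_3 = (10 − 10) − 0 = 0, and there is no ∂_3, so H_2 ≅ 0.

(K is a triangulation of the real projective plane RP^2.)

H_0 ≅ Z,  H_1 ≅ Z/2Z,  H_2 = 0.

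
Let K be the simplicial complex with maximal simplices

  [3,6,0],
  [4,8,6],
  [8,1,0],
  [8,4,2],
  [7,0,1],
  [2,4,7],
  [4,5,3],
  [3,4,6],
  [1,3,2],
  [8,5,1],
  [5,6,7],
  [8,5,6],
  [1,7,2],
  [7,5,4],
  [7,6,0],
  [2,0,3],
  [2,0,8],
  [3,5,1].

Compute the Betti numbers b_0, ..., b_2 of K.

b_0 = 1, b_1 = 1, b_2 = 0.

Take the total order 0 < 1 < 2 < 3 < 4 < 5 < 6 < 7 < 8 on the vertex set. Then K (dimension 2) consists of the simplices:

  0-simplices (9): [0], [1], [2], [3], [4], [5], [6], [7], [8]
  1-simplices (27): (27 of them)
  2-simplices (18): [0,1,7], [0,1,8], [0,2,3], [0,2,8], [0,3,6], [0,6,7], [1,2,3], [1,2,7], [1,3,5], [1,5,8], [2,4,7], [2,4,8], [3,4,5], [3,4,6], [4,5,7], [4,6,8], [5,6,7], [5,6,8]

so the chain groups are C_0 ≅ Z^9, C_1 ≅ Z^27, C_2 ≅ Z^18.

∂_1: C_1 → C_0 maps an edge to its endpoints' difference, ∂[p,q] = q − p. For instance
  ∂[3,5] = [5] − [3].
The 9×27 boundary matrix has rank 8 and Smith normal form diag(1,1,1,1,1,1,1,1).

Boundary ∂_2: C_2 → C_1 maps a triangle to the signed sum of its edges. For instance
  ∂[3,4,5] = [4,5] − [3,5] + [3,4],
  ∂[2,4,8] = [4,8] − [2,8] + [2,4].
The resulting 27×18 matrix has rank 18, and its Smith normal form has invariant factors (1,1,1,1,1,1,1,1,1,1,1,1,1,1,1,1,1,2).

Now H_k = ker ∂_k / im ∂_{k+1}, so:

  H_0: rank C_0 − rank ∂_1 = 9 − 8 = 1, and the invariant factors of ∂_1 are all 1, so H_0 = Z.
  H_1: rank ker ∂_1 − rank ∂_2 = (27 − 8) − 18 = 1, and ∂_2 has invariant factor 2 > 1, so H_1 = Z ⊕ Z/2Z.
  H_2: rank ker ∂_2 − rank ∂_3 = (18 − 18) − 0 = 0, and there is no ∂_3, so H_2 = 0.

Hence the Betti numbers are b_0 = 1, b_1 = 1, b_2 = 0.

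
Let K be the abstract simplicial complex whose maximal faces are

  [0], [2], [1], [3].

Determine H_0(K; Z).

H_0 = Z^4.

Order the vertices as 0 < 1 < 2 < 3. Listing each simplex with vertices in this order, K has dimension 0 with simplices:

  0-simplices (4): [0], [1], [2], [3]

so the chain groups are C_0 ≅ Z^4.

From H_k ≅ ker(∂_k) / im(∂_{k+1}) we obtain:

  H_0: rank C_0 − rank ∂_1 = 4 − 0 = 4, and there is no ∂_1, so H_0 ≅ Z^4.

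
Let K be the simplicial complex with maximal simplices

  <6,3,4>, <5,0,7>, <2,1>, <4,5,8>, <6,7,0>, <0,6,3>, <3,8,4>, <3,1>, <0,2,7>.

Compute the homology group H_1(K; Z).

Fix the vertex order 0 < 1 < 2 < 3 < 4 < 5 < 6 < 7 < 8 and write every simplex with vertices in increasing order. Then dim K = 2 and the simplices of K are:

  0-simplices (9): [0], [1], [2], [3], [4], [5], [6], [7], [8]
  1-simplices (17): [0,2], [0,3], [0,5], [0,6], [0,7], [1,2], [1,3], [2,7], [3,4], [3,6], [3,8], [4,5], [4,6], [4,8], [5,7], [5,8], [6,7]
  2-simplices (7): [0,2,7], [0,3,6], [0,5,7], [0,6,7], [3,4,6], [3,4,8], [4,5,8]

giving chain groups C_0 ≅ Z^9, C_1 ≅ Z^17, C_2 ≅ Z^7.

The boundary map ∂_1: C_1 → C_0 maps an edge to its endpoints' difference, ∂[p,q] = q − p. For instance
  ∂[1,2] = [2] − [1].
The 9×17 boundary matrix has rank 8 and Smith normal form diag(1,1,1,1,1,1,1,1).

Boundary ∂_2: C_2 → C_1 acts by ∂[p,q,r] = [q,r] − [p,r] + [p,q]. For instance
  ∂[4,5,8] = [5,8] − [4,8] + [4,5],
  ∂[3,4,8] = [4,8] − [3,8] + [3,4].
This gives a 17×7 integer matrix of rank 7; reducing to Smith normal form yields diagonal entries (1,1,1,1,1,1,1).

Now H_k = ker ∂_k / im ∂_{k+1}, so:

  H_1: rank ker ∂_1 − rank ∂_2 = (17 − 8) − 7 = 2, and the invariant factors of ∂_2 are all 1, so H_1 ≅ Z^2.

H_1 ≅ Z^2.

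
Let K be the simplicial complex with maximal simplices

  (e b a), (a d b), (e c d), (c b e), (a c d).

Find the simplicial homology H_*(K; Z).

H_0 = Z,  H_1 = Z,  H_2 = 0.

Take the total order a < b < c < d < e on the vertex set. Then K (dimension 2) consists of the simplices:

  0-simplices (5): a, b, c, d, e
  1-simplices (10): ab, ac, ad, ae, bc, bd, be, cd, ce, de
  2-simplices (5): abd, abe, acd, bce, cde

Hence C_0 ≅ Z^5, C_1 ≅ Z^10, C_2 ≅ Z^5.

Boundary ∂_1: C_1 → C_0 sends each edge [p,q] (with p < q) to q − p.
The resulting 5×10 matrix has rank 4, and its Smith normal form has invariant factors (1,1,1,1).

Boundary ∂_2: C_2 → C_1 acts by ∂[p,q,r] = [q,r] − [p,r] + [p,q]. For instance
  ∂cde = de − ce + cd,
  ∂abd = bd − ad + ab.
The 10×5 boundary matrix has rank 5 and Smith normal form diag(1,1,1,1,1).

Reading off H_k = ker ∂_k / im ∂_{k+1}:

  H_0: rank C_0 − rank ∂_1 = 5 − 4 = 1, and the invariant factors of ∂_1 are all 1, so H_0 = Z.
  H_1: rank ker ∂_1 − rank ∂_2 = (10 − 4) − 5 = 1, and the invariant factors of ∂_2 are all 1, so H_1 = Z.
  H_2: rank ker ∂_2 − rank ∂_3 = (5 − 5) − 0 = 0, and there is no ∂_3, so H_2 = 0.

As a check, the Euler characteristic is 5 − 10 + 5 = 0, which agrees with 1 − 1 + 0 = 0.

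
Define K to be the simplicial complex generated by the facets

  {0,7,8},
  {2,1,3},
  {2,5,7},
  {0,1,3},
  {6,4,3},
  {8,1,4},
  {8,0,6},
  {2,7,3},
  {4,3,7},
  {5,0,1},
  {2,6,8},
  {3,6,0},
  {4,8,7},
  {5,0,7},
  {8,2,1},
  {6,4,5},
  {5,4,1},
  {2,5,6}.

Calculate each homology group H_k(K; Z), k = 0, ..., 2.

H_0 ≅ Z,  H_1 ≅ Z^2,  H_2 ≅ Z.

Take the total order 0 < 1 < 2 < 3 < 4 < 5 < 6 < 7 < 8 on the vertex set. Then K (dimension 2) consists of the simplices:

  0-simplices (9): [0], [1], [2], [3], [4], [5], [6], [7], [8]
  1-simplices (27): (27 of them)
  2-simplices (18): [0,1,3], [0,1,5], [0,3,6], [0,5,7], [0,6,8], [0,7,8], [1,2,3], [1,2,8], [1,4,5], [1,4,8], [2,3,7], [2,5,6], [2,5,7], [2,6,8], [3,4,6], [3,4,7], [4,5,6], [4,7,8]

Hence C_0 ≅ Z^9, C_1 ≅ Z^27, C_2 ≅ Z^18.

∂_1: C_1 → C_0 maps an edge to its endpoints' difference, ∂[p,q] = q − p. For instance
  ∂[2,5] = [5] − [2].
The resulting 9×27 matrix has rank 8, and its Smith normal form has invariant factors (1,1,1,1,1,1,1,1).

Boundary ∂_2: C_2 → C_1 sends each 2-simplex [p,q,r] to [q,r] − [p,r] + [p,q]. For instance
  ∂[2,6,8] = [6,8] − [2,8] + [2,6],
  ∂[4,7,8] = [7,8] − [4,8] + [4,7].
As a 27×18 matrix over Z this has rank 17, with invariant factors (1,1,1,1,1,1,1,1,1,1,1,1,1,1,1,1,1).

Now H_k = ker ∂_k / im ∂_{k+1}, so:

  H_0: rank C_0 − rank ∂_1 = 9 − 8 = 1, and the invariant factors of ∂_1 are all 1, so H_0 ≅ Z.
  H_1: rank ker ∂_1 − rank ∂_2 = (27 − 8) − 17 = 2, and the invariant factors of ∂_2 are all 1, so H_1 ≅ Z^2.
  H_2: rank ker ∂_2 − rank ∂_3 = (18 − 17) − 0 = 1, and there is no ∂_3, so H_2 ≅ Z.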